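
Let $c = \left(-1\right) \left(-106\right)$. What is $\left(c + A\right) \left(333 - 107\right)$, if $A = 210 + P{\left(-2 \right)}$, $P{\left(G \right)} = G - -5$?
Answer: $72094$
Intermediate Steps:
$P{\left(G \right)} = 5 + G$ ($P{\left(G \right)} = G + 5 = 5 + G$)
$A = 213$ ($A = 210 + \left(5 - 2\right) = 210 + 3 = 213$)
$c = 106$
$\left(c + A\right) \left(333 - 107\right) = \left(106 + 213\right) \left(333 - 107\right) = 319 \left(333 - 107\right) = 319 \cdot 226 = 72094$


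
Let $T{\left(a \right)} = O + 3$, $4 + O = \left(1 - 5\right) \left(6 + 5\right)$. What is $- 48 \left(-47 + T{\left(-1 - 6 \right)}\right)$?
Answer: $4416$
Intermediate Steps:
$O = -48$ ($O = -4 + \left(1 - 5\right) \left(6 + 5\right) = -4 - 44 = -48$)
$T{\left(a \right)} = -45$ ($T{\left(a \right)} = -48 + 3 = -45$)
$- 48 \left(-47 + T{\left(-1 - 6 \right)}\right) = - 48 \left(-47 - 45\right) = \left(-48\right) \left(-92\right) = 4416$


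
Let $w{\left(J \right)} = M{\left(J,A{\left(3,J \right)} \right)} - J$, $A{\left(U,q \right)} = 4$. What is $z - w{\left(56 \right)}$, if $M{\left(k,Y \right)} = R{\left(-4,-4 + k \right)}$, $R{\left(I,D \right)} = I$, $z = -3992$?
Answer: $-3932$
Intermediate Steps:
$M{\left(k,Y \right)} = -4$
$w{\left(J \right)} = -4 - J$
$z - w{\left(56 \right)} = -3992 - \left(-4 - 56\right) = -3992 - -60 = -3992 + 60 = -3932$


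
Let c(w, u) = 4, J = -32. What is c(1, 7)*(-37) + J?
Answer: -180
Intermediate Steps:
c(1, 7)*(-37) + J = 4*(-37) - 32 = -148 - 32 = -180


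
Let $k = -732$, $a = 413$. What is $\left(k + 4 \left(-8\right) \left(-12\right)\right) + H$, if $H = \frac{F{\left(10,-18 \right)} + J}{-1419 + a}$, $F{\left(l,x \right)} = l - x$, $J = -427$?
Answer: $- \frac{349689}{1006} \approx -347.6$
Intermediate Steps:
$H = \frac{399}{1006}$ ($H = \frac{\left(10 - -18\right) - 427}{-1419 + 413} = \frac{\left(10 + 18\right) - 427}{-1006} = \left(28 - 427\right) \left(- \frac{1}{1006}\right) = \left(-399\right) \left(- \frac{1}{1006}\right) = \frac{399}{1006} \approx 0.39662$)
$\left(k + 4 \left(-8\right) \left(-12\right)\right) + H = \left(-732 + 4 \left(-8\right) \left(-12\right)\right) + \frac{399}{1006} = \left(-732 - -384\right) + \frac{399}{1006} = \left(-732 + 384\right) + \frac{399}{1006} = -348 + \frac{399}{1006} = - \frac{349689}{1006}$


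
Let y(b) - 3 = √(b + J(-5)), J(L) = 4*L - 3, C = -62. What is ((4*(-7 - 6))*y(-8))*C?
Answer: 9672 + 3224*I*√31 ≈ 9672.0 + 17950.0*I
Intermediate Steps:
J(L) = -3 + 4*L
y(b) = 3 + √(-23 + b) (y(b) = 3 + √(b + (-3 + 4*(-5))) = 3 + √(b + (-3 - 20)) = 3 + √(b - 23) = 3 + √(-23 + b))
((4*(-7 - 6))*y(-8))*C = ((4*(-7 - 6))*(3 + √(-23 - 8)))*(-62) = ((4*(-13))*(3 + √(-31)))*(-62) = -52*(3 + I*√31)*(-62) = (-156 - 52*I*√31)*(-62) = 9672 + 3224*I*√31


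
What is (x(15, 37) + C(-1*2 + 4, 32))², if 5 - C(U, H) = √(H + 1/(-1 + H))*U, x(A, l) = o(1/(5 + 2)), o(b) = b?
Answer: 234804/1519 - 144*√30783/217 ≈ 38.150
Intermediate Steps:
x(A, l) = ⅐ (x(A, l) = 1/(5 + 2) = 1/7 = ⅐)
C(U, H) = 5 - U*√(H + 1/(-1 + H)) (C(U, H) = 5 - √(H + 1/(-1 + H))*U = 5 - U*√(H + 1/(-1 + H)))
(x(15, 37) + C(-1*2 + 4, 32))² = (⅐ + (5 - (-1*2 + 4)*√((1 + 32*(-1 + 32))/(-1 + 32))))² = (⅐ + (5 - (-2 + 4)*√((1 + 32*31)/31)))² = (⅐ + (5 - 1*2*√((1 + 992)/31)))² = (⅐ + (5 - 1*2*√((1/31)*993)))² = (⅐ + (5 - 1*2*√(993/31)))² = (⅐ + (5 - 1*2*√30783/31))² = (⅐ + (5 - 2*√30783/31))² = (36/7 - 2*√30783/31)²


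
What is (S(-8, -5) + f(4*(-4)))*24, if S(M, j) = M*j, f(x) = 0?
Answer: 960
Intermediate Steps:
(S(-8, -5) + f(4*(-4)))*24 = (-8*(-5) + 0)*24 = (40 + 0)*24 = 40*24 = 960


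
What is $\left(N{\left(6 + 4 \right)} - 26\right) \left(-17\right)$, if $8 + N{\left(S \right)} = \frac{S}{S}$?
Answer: $561$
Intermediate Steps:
$N{\left(S \right)} = -7$ ($N{\left(S \right)} = -8 + \frac{S}{S} = -8 + 1 = -7$)
$\left(N{\left(6 + 4 \right)} - 26\right) \left(-17\right) = \left(-7 - 26\right) \left(-17\right) = \left(-33\right) \left(-17\right) = 561$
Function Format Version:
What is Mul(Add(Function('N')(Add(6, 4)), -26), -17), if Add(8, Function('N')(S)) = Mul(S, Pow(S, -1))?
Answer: 561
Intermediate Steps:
Function('N')(S) = -7 (Function('N')(S) = Add(-8, Mul(S, Pow(S, -1))) = Add(-8, 1) = -7)
Mul(Add(Function('N')(Add(6, 4)), -26), -17) = Mul(Add(-7, -26), -17) = Mul(-33, -17) = 561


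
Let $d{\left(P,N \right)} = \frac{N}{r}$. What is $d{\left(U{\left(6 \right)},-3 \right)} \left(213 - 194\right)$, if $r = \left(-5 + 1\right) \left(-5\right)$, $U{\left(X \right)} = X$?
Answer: $- \frac{57}{20} \approx -2.85$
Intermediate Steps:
$r = 20$ ($r = \left(-4\right) \left(-5\right) = 20$)
$d{\left(P,N \right)} = \frac{N}{20}$
$d{\left(U{\left(6 \right)},-3 \right)} \left(213 - 194\right) = \frac{1}{20} \left(-3\right) \left(213 - 194\right) = \left(- \frac{3}{20}\right) 19 = - \frac{57}{20}$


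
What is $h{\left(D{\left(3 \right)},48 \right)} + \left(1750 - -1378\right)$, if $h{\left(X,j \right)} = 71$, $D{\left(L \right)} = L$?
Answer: $3199$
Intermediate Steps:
$h{\left(D{\left(3 \right)},48 \right)} + \left(1750 - -1378\right) = 71 + \left(1750 - -1378\right) = 71 + \left(1750 + 1378\right) = 71 + 3128 = 3199$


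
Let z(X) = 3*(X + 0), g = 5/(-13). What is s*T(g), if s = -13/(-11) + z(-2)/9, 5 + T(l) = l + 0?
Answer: -1190/429 ≈ -2.7739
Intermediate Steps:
g = -5/13 (g = 5*(-1/13) = -5/13 ≈ -0.38462)
T(l) = -5 + l (T(l) = -5 + (l + 0) = -5 + l)
z(X) = 3*X
s = 17/33 (s = -13/(-11) + (3*(-2))/9 = -13*(-1/11) - 6*⅑ = 13/11 - ⅔ = 17/33 ≈ 0.51515)
s*T(g) = 17*(-5 - 5/13)/33 = (17/33)*(-70/13) = -1190/429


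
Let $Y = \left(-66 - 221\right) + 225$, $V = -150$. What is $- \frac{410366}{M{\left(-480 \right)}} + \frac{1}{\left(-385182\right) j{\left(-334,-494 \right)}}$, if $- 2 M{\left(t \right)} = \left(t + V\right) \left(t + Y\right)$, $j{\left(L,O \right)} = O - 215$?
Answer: $\frac{889432604513}{370042421490} \approx 2.4036$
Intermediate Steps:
$Y = -62$ ($Y = -287 + 225 = -62$)
$j{\left(L,O \right)} = -215 + O$
$M{\left(t \right)} = - \frac{\left(-150 + t\right) \left(-62 + t\right)}{2}$ ($M{\left(t \right)} = - \frac{\left(t - 150\right) \left(t - 62\right)}{2} = - \frac{\left(-150 + t\right) \left(-62 + t\right)}{2}$)
$- \frac{410366}{M{\left(-480 \right)}} + \frac{1}{\left(-385182\right) j{\left(-334,-494 \right)}} = - \frac{410366}{-4650 + 106 \left(-480\right) - \frac{\left(-480\right)^{2}}{2}} + \frac{1}{\left(-385182\right) \left(-215 - 494\right)} = - \frac{410366}{-4650 - 50880 - 115200} - \frac{1}{385182 \left(-709\right)} = - \frac{410366}{-4650 - 50880 - 115200} - - \frac{1}{273094038} = - \frac{410366}{-170730} + \frac{1}{273094038} = \left(-410366\right) \left(- \frac{1}{170730}\right) + \frac{1}{273094038} = \frac{205183}{85365} + \frac{1}{273094038} = \frac{889432604513}{370042421490}$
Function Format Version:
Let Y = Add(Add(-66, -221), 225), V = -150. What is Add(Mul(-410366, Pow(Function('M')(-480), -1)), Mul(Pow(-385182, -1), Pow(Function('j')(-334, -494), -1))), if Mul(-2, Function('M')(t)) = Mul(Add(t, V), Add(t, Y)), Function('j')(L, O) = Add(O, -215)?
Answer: Rational(889432604513, 370042421490) ≈ 2.4036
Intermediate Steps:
Y = -62 (Y = Add(-287, 225) = -62)
Function('j')(L, O) = Add(-215, O)
Function('M')(t) = Mul(Rational(-1, 2), Add(-150, t), Add(-62, t)) (Function('M')(t) = Mul(Rational(-1, 2), Mul(Add(t, -150), Add(t, -62))) = Mul(Rational(-1, 2), Mul(Add(-150, t), Add(-62, t))) = Mul(Rational(-1, 2), Add(-150, t), Add(-62, t)))
Add(Mul(-410366, Pow(Function('M')(-480), -1)), Mul(Pow(-385182, -1), Pow(Function('j')(-334, -494), -1))) = Add(Mul(-410366, Pow(Add(-4650, Mul(106, -480), Mul(Rational(-1, 2), Pow(-480, 2))), -1)), Mul(Pow(-385182, -1), Pow(Add(-215, -494), -1))) = Add(Mul(-410366, Pow(Add(-4650, -50880, Mul(Rational(-1, 2), 230400)), -1)), Mul(Rational(-1, 385182), Pow(-709, -1))) = Add(Mul(-410366, Pow(Add(-4650, -50880, -115200), -1)), Mul(Rational(-1, 385182), Rational(-1, 709))) = Add(Mul(-410366, Pow(-170730, -1)), Rational(1, 273094038)) = Add(Mul(-410366, Rational(-1, 170730)), Rational(1, 273094038)) = Add(Rational(205183, 85365), Rational(1, 273094038)) = Rational(889432604513, 370042421490)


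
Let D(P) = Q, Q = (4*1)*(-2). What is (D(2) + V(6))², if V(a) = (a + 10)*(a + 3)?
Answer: 18496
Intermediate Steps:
V(a) = (3 + a)*(10 + a) (V(a) = (10 + a)*(3 + a) = (3 + a)*(10 + a))
Q = -8 (Q = 4*(-2) = -8)
D(P) = -8
(D(2) + V(6))² = (-8 + (30 + 6² + 13*6))² = (-8 + (30 + 36 + 78))² = (-8 + 144)² = 136² = 18496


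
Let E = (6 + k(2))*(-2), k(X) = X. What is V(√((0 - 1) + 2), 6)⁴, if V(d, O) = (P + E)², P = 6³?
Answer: 2560000000000000000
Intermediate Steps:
P = 216
E = -16 (E = (6 + 2)*(-2) = 8*(-2) = -16)
V(d, O) = 40000 (V(d, O) = (216 - 16)² = 200² = 40000)
V(√((0 - 1) + 2), 6)⁴ = 40000⁴ = 2560000000000000000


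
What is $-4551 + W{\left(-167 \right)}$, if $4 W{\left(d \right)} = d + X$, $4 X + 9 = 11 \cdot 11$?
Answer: $- \frac{18343}{4} \approx -4585.8$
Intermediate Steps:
$X = 28$ ($X = - \frac{9}{4} + \frac{11 \cdot 11}{4} = - \frac{9}{4} + \frac{1}{4} \cdot 121 = - \frac{9}{4} + \frac{121}{4} = 28$)
$W{\left(d \right)} = 7 + \frac{d}{4}$ ($W{\left(d \right)} = \frac{d + 28}{4} = \frac{28 + d}{4} = 7 + \frac{d}{4}$)
$-4551 + W{\left(-167 \right)} = -4551 + \left(7 + \frac{1}{4} \left(-167\right)\right) = -4551 + \left(7 - \frac{167}{4}\right) = -4551 - \frac{139}{4} = - \frac{18343}{4}$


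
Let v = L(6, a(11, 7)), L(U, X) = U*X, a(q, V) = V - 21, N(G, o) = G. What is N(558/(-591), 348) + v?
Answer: -16734/197 ≈ -84.944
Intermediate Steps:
a(q, V) = -21 + V
v = -84 (v = 6*(-21 + 7) = 6*(-14) = -84)
N(558/(-591), 348) + v = 558/(-591) - 84 = 558*(-1/591) - 84 = -186/197 - 84 = -16734/197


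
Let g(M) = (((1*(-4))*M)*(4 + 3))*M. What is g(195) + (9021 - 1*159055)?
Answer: -1214734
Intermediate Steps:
g(M) = -28*M² (g(M) = (-4*M*7)*M = (-28*M)*M = -28*M²)
g(195) + (9021 - 1*159055) = -28*195² + (9021 - 1*159055) = -28*38025 + (9021 - 159055) = -1064700 - 150034 = -1214734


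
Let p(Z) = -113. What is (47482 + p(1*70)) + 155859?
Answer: 203228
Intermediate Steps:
(47482 + p(1*70)) + 155859 = (47482 - 113) + 155859 = 47369 + 155859 = 203228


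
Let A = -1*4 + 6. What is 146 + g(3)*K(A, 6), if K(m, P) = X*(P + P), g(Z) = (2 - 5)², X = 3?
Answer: 470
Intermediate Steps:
g(Z) = 9 (g(Z) = (-3)² = 9)
A = 2 (A = -4 + 6 = 2)
K(m, P) = 6*P (K(m, P) = 3*(P + P) = 3*(2*P) = 6*P)
146 + g(3)*K(A, 6) = 146 + 9*(6*6) = 146 + 9*36 = 146 + 324 = 470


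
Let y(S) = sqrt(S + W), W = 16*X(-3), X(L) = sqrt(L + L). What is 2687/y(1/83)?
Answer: 2687*sqrt(83)/sqrt(1 + 1328*I*sqrt(6)) ≈ 303.54 - 303.45*I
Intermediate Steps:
X(L) = sqrt(2)*sqrt(L) (X(L) = sqrt(2*L) = sqrt(2)*sqrt(L))
W = 16*I*sqrt(6) (W = 16*(sqrt(2)*sqrt(-3)) = 16*(sqrt(2)*(I*sqrt(3))) = 16*(I*sqrt(6)) = 16*I*sqrt(6) ≈ 39.192*I)
y(S) = sqrt(S + 16*I*sqrt(6))
2687/y(1/83) = 2687/(sqrt(1/83 + 16*I*sqrt(6))) = 2687/sqrt(1/83 + 16*I*sqrt(6))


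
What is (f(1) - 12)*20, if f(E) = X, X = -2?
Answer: -280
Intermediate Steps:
f(E) = -2
(f(1) - 12)*20 = (-2 - 12)*20 = -14*20 = -280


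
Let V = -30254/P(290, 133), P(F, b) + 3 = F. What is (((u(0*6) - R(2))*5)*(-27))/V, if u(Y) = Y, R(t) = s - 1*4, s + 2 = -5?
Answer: 60885/4322 ≈ 14.087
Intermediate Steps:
s = -7 (s = -2 - 5 = -7)
R(t) = -11 (R(t) = -7 - 1*4 = -7 - 4 = -11)
P(F, b) = -3 + F
V = -4322/41 (V = -30254/(-3 + 290) = -30254/287 = -30254*1/287 = -4322/41 ≈ -105.41)
(((u(0*6) - R(2))*5)*(-27))/V = (((0*6 - 1*(-11))*5)*(-27))/(-4322/41) = (((0 + 11)*5)*(-27))*(-41/4322) = ((11*5)*(-27))*(-41/4322) = (55*(-27))*(-41/4322) = -1485*(-41/4322) = 60885/4322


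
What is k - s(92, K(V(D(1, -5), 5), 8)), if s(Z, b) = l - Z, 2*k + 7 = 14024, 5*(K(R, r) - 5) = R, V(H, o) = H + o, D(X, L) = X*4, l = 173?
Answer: 13855/2 ≈ 6927.5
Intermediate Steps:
D(X, L) = 4*X
K(R, r) = 5 + R/5
k = 14017/2 (k = -7/2 + (½)*14024 = -7/2 + 7012 = 14017/2 ≈ 7008.5)
s(Z, b) = 173 - Z
k - s(92, K(V(D(1, -5), 5), 8)) = 14017/2 - (173 - 1*92) = 14017/2 - (173 - 92) = 14017/2 - 1*81 = 14017/2 - 81 = 13855/2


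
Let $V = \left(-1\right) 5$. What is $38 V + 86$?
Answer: $-104$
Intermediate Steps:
$V = -5$
$38 V + 86 = 38 \left(-5\right) + 86 = -190 + 86 = -104$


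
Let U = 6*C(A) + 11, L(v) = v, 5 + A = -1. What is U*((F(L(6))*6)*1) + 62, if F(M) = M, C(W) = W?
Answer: -838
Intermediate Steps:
A = -6 (A = -5 - 1 = -6)
U = -25 (U = 6*(-6) + 11 = -36 + 11 = -25)
U*((F(L(6))*6)*1) + 62 = -25*6*6 + 62 = -900 + 62 = -838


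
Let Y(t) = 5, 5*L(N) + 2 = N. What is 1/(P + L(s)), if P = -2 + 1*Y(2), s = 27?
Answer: ⅛ ≈ 0.12500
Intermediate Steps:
L(N) = -⅖ + N/5
P = 3 (P = -2 + 1*5 = -2 + 5 = 3)
1/(P + L(s)) = 1/(3 + (-⅖ + (⅕)*27)) = 1/(3 + (-⅖ + 27/5)) = 1/(3 + 5) = 1/8 = ⅛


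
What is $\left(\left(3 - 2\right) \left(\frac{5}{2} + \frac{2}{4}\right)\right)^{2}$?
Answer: $9$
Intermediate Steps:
$\left(\left(3 - 2\right) \left(\frac{5}{2} + \frac{2}{4}\right)\right)^{2} = \left(1 \left(5 \cdot \frac{1}{2} + 2 \cdot \frac{1}{4}\right)\right)^{2} = \left(1 \left(\frac{5}{2} + \frac{1}{2}\right)\right)^{2} = \left(1 \cdot 3\right)^{2} = 3^{2} = 9$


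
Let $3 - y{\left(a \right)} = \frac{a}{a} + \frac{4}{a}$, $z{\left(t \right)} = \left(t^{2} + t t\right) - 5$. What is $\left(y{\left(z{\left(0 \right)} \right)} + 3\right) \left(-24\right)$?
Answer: $- \frac{696}{5} \approx -139.2$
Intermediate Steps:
$z{\left(t \right)} = -5 + 2 t^{2}$ ($z{\left(t \right)} = \left(t^{2} + t^{2}\right) - 5 = 2 t^{2} - 5 = -5 + 2 t^{2}$)
$y{\left(a \right)} = 2 - \frac{4}{a}$ ($y{\left(a \right)} = 3 - \left(\frac{a}{a} + \frac{4}{a}\right) = 3 - \left(1 + \frac{4}{a}\right) = 2 - \frac{4}{a}$)
$\left(y{\left(z{\left(0 \right)} \right)} + 3\right) \left(-24\right) = \left(\left(2 - \frac{4}{-5 + 2 \cdot 0^{2}}\right) + 3\right) \left(-24\right) = \left(\left(2 - \frac{4}{-5 + 2 \cdot 0}\right) + 3\right) \left(-24\right) = \left(\left(2 - \frac{4}{-5 + 0}\right) + 3\right) \left(-24\right) = \left(\left(2 - \frac{4}{-5}\right) + 3\right) \left(-24\right) = \left(\left(2 - - \frac{4}{5}\right) + 3\right) \left(-24\right) = \left(\left(2 + \frac{4}{5}\right) + 3\right) \left(-24\right) = \left(\frac{14}{5} + 3\right) \left(-24\right) = \frac{29}{5} \left(-24\right) = - \frac{696}{5}$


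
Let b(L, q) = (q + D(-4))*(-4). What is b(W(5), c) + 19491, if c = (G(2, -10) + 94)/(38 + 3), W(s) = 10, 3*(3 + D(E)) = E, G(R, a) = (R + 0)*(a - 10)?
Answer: 2398877/123 ≈ 19503.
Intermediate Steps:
G(R, a) = R*(-10 + a)
D(E) = -3 + E/3
c = 54/41 (c = (2*(-10 - 10) + 94)/(38 + 3) = (2*(-20) + 94)/41 = (-40 + 94)*(1/41) = 54*(1/41) = 54/41 ≈ 1.3171)
b(L, q) = 52/3 - 4*q (b(L, q) = (q + (-3 + (1/3)*(-4)))*(-4) = (q + (-3 - 4/3))*(-4) = (q - 13/3)*(-4) = (-13/3 + q)*(-4) = 52/3 - 4*q)
b(W(5), c) + 19491 = (52/3 - 4*54/41) + 19491 = (52/3 - 216/41) + 19491 = 1484/123 + 19491 = 2398877/123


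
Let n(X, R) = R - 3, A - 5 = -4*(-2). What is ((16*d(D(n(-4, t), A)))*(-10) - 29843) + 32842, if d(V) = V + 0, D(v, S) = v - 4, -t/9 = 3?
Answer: 8439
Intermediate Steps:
t = -27 (t = -9*3 = -27)
A = 13 (A = 5 - 4*(-2) = 5 + 8 = 13)
n(X, R) = -3 + R
D(v, S) = -4 + v
d(V) = V
((16*d(D(n(-4, t), A)))*(-10) - 29843) + 32842 = ((16*(-4 + (-3 - 27)))*(-10) - 29843) + 32842 = ((16*(-4 - 30))*(-10) - 29843) + 32842 = ((16*(-34))*(-10) - 29843) + 32842 = (-544*(-10) - 29843) + 32842 = (5440 - 29843) + 32842 = -24403 + 32842 = 8439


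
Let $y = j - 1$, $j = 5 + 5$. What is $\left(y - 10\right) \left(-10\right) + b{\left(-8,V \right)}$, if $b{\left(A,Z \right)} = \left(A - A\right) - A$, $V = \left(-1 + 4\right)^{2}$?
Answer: $18$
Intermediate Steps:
$V = 9$ ($V = 3^{2} = 9$)
$b{\left(A,Z \right)} = - A$ ($b{\left(A,Z \right)} = 0 - A = - A$)
$j = 10$
$y = 9$ ($y = 10 - 1 = 9$)
$\left(y - 10\right) \left(-10\right) + b{\left(-8,V \right)} = \left(9 - 10\right) \left(-10\right) - -8 = \left(-1\right) \left(-10\right) + 8 = 10 + 8 = 18$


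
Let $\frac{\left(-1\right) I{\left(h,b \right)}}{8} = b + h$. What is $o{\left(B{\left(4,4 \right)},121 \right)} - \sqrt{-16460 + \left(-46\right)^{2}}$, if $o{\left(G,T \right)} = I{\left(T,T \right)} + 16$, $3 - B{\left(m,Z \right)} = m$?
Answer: $-1920 - 2 i \sqrt{3586} \approx -1920.0 - 119.77 i$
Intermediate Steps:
$I{\left(h,b \right)} = - 8 b - 8 h$ ($I{\left(h,b \right)} = - 8 \left(b + h\right) = - 8 b - 8 h$)
$B{\left(m,Z \right)} = 3 - m$
$o{\left(G,T \right)} = 16 - 16 T$ ($o{\left(G,T \right)} = \left(- 8 T - 8 T\right) + 16 = - 16 T + 16 = 16 - 16 T$)
$o{\left(B{\left(4,4 \right)},121 \right)} - \sqrt{-16460 + \left(-46\right)^{2}} = \left(16 - 1936\right) - \sqrt{-16460 + \left(-46\right)^{2}} = \left(16 - 1936\right) - \sqrt{-16460 + 2116} = -1920 - \sqrt{-14344} = -1920 - 2 i \sqrt{3586}$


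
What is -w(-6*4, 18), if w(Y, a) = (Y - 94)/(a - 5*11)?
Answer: -118/37 ≈ -3.1892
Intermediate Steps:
w(Y, a) = (-94 + Y)/(-55 + a) (w(Y, a) = (-94 + Y)/(a - 55) = (-94 + Y)/(-55 + a))
-w(-6*4, 18) = -(-94 - 6*4)/(-55 + 18) = -(-94 - 24)/(-37) = -(-1)*(-118)/37 = -1*118/37 = -118/37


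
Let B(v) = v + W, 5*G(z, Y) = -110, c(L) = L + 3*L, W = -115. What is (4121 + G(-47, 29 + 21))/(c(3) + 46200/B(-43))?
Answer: -323821/22152 ≈ -14.618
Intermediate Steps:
c(L) = 4*L
G(z, Y) = -22 (G(z, Y) = (⅕)*(-110) = -22)
B(v) = -115 + v (B(v) = v - 115 = -115 + v)
(4121 + G(-47, 29 + 21))/(c(3) + 46200/B(-43)) = (4121 - 22)/(4*3 + 46200/(-115 - 43)) = 4099/(12 + 46200/(-158)) = 4099/(12 + 46200*(-1/158)) = 4099/(12 - 23100/79) = 4099/(-22152/79) = 4099*(-79/22152) = -323821/22152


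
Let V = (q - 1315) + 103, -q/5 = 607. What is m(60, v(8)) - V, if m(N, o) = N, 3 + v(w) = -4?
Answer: 4307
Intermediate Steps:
q = -3035 (q = -5*607 = -3035)
v(w) = -7 (v(w) = -3 - 4 = -7)
V = -4247 (V = (-3035 - 1315) + 103 = -4350 + 103 = -4247)
m(60, v(8)) - V = 60 - 1*(-4247) = 60 + 4247 = 4307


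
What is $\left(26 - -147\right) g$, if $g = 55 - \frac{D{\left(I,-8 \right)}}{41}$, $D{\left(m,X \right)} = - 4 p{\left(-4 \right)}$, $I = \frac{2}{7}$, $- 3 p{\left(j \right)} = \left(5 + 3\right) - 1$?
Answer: $\frac{1165501}{123} \approx 9475.6$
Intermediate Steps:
$p{\left(j \right)} = - \frac{7}{3}$ ($p{\left(j \right)} = - \frac{\left(5 + 3\right) - 1}{3} = - \frac{8 - 1}{3} = \left(- \frac{1}{3}\right) 7 = - \frac{7}{3}$)
$I = \frac{2}{7}$ ($I = 2 \cdot \frac{1}{7} = \frac{2}{7} \approx 0.28571$)
$D{\left(m,X \right)} = \frac{28}{3}$ ($D{\left(m,X \right)} = \left(-4\right) \left(- \frac{7}{3}\right) = \frac{28}{3}$)
$g = \frac{6737}{123}$ ($g = 55 - \frac{28}{3 \cdot 41} = 55 - \frac{28}{3} \cdot \frac{1}{41} = 55 - \frac{28}{123} = \frac{6737}{123} \approx 54.772$)
$\left(26 - -147\right) g = \left(26 - -147\right) \frac{6737}{123} = \left(26 + 147\right) \frac{6737}{123} = 173 \cdot \frac{6737}{123} = \frac{1165501}{123}$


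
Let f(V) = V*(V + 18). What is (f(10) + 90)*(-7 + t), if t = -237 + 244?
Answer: 0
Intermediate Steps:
f(V) = V*(18 + V)
t = 7
(f(10) + 90)*(-7 + t) = (10*(18 + 10) + 90)*(-7 + 7) = (10*28 + 90)*0 = (280 + 90)*0 = 370*0 = 0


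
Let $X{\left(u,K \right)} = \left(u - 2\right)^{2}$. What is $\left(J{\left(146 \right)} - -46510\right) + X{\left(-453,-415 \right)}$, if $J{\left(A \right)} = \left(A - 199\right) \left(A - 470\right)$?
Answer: $270707$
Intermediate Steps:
$J{\left(A \right)} = \left(-470 + A\right) \left(-199 + A\right)$ ($J{\left(A \right)} = \left(-199 + A\right) \left(-470 + A\right) = \left(-470 + A\right) \left(-199 + A\right)$)
$X{\left(u,K \right)} = \left(-2 + u\right)^{2}$
$\left(J{\left(146 \right)} - -46510\right) + X{\left(-453,-415 \right)} = \left(\left(93530 + 146^{2} - 97674\right) - -46510\right) + \left(-2 - 453\right)^{2} = \left(\left(93530 + 21316 - 97674\right) + 46510\right) + \left(-455\right)^{2} = \left(17172 + 46510\right) + 207025 = 63682 + 207025 = 270707$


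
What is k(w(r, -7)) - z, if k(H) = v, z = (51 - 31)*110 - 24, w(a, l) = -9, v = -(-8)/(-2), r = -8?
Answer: -2180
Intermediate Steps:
v = -4 (v = -(-8)*(-1)/2 = -1*4 = -4)
z = 2176 (z = 20*110 - 24 = 2200 - 24 = 2176)
k(H) = -4
k(w(r, -7)) - z = -4 - 1*2176 = -4 - 2176 = -2180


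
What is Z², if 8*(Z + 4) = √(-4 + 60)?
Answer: (16 - √14)²/16 ≈ 9.3917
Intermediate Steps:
Z = -4 + √14/4 (Z = -4 + √(-4 + 60)/8 = -4 + √56/8 = -4 + (2*√14)/8 = -4 + √14/4 ≈ -3.0646)
Z² = (-4 + √14/4)²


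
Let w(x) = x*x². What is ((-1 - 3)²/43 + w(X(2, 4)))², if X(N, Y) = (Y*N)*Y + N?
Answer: 2856397447744/1849 ≈ 1.5448e+9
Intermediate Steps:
X(N, Y) = N + N*Y² (X(N, Y) = (N*Y)*Y + N = N*Y² + N = N + N*Y²)
w(x) = x³
((-1 - 3)²/43 + w(X(2, 4)))² = ((-1 - 3)²/43 + (2*(1 + 4²))³)² = ((-4)²*(1/43) + (2*(1 + 16))³)² = (16*(1/43) + (2*17)³)² = (16/43 + 34³)² = (16/43 + 39304)² = (1690088/43)² = 2856397447744/1849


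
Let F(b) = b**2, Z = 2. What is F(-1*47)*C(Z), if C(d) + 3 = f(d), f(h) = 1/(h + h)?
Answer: -24299/4 ≈ -6074.8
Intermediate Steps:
f(h) = 1/(2*h)
C(d) = -3 + 1/(2*d)
F(-1*47)*C(Z) = (-1*47)**2*(-3 + (1/2)/2) = (-47)**2*(-3 + (1/2)*(1/2)) = 2209*(-3 + 1/4) = 2209*(-11/4) = -24299/4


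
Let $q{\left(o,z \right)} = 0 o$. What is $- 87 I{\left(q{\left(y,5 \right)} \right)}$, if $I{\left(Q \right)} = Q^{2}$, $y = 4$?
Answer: $0$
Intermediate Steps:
$q{\left(o,z \right)} = 0$
$- 87 I{\left(q{\left(y,5 \right)} \right)} = - 87 \cdot 0^{2} = \left(-87\right) 0 = 0$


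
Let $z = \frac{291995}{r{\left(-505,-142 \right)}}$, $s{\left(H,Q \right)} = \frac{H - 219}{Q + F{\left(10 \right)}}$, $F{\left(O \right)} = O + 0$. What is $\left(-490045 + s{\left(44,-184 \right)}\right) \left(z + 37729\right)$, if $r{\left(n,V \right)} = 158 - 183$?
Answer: $- \frac{1110577099313}{87} \approx -1.2765 \cdot 10^{10}$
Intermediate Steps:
$F{\left(O \right)} = O$
$r{\left(n,V \right)} = -25$ ($r{\left(n,V \right)} = 158 - 183 = -25$)
$s{\left(H,Q \right)} = \frac{-219 + H}{10 + Q}$ ($s{\left(H,Q \right)} = \frac{H - 219}{Q + 10} = \frac{-219 + H}{10 + Q}$)
$z = - \frac{58399}{5}$ ($z = \frac{291995}{-25} = 291995 \left(- \frac{1}{25}\right) = - \frac{58399}{5} \approx -11680.0$)
$\left(-490045 + s{\left(44,-184 \right)}\right) \left(z + 37729\right) = \left(-490045 + \frac{-219 + 44}{10 - 184}\right) \left(- \frac{58399}{5} + 37729\right) = \left(-490045 + \frac{1}{-174} \left(-175\right)\right) \frac{130246}{5} = \left(-490045 - - \frac{175}{174}\right) \frac{130246}{5} = \left(-490045 + \frac{175}{174}\right) \frac{130246}{5} = \left(- \frac{85267655}{174}\right) \frac{130246}{5} = - \frac{1110577099313}{87}$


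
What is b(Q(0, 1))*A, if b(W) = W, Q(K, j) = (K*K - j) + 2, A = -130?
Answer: -130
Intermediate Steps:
Q(K, j) = 2 + K² - j (Q(K, j) = (K² - j) + 2 = 2 + K² - j)
b(Q(0, 1))*A = (2 + 0² - 1*1)*(-130) = (2 + 0 - 1)*(-130) = 1*(-130) = -130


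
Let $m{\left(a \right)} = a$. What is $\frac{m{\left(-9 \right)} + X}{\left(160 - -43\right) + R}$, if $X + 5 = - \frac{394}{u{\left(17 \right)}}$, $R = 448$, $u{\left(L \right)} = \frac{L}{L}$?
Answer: $- \frac{136}{217} \approx -0.62673$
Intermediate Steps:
$u{\left(L \right)} = 1$
$X = -399$ ($X = -5 - \frac{394}{1} = -5 - 394 = -399$)
$\frac{m{\left(-9 \right)} + X}{\left(160 - -43\right) + R} = \frac{-9 - 399}{\left(160 - -43\right) + 448} = - \frac{408}{\left(160 + 43\right) + 448} = - \frac{408}{203 + 448} = - \frac{408}{651} = \left(-408\right) \frac{1}{651} = - \frac{136}{217}$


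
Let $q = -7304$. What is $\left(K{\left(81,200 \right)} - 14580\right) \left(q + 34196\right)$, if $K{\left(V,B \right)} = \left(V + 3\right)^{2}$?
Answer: $-202335408$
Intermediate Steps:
$K{\left(V,B \right)} = \left(3 + V\right)^{2}$
$\left(K{\left(81,200 \right)} - 14580\right) \left(q + 34196\right) = \left(\left(3 + 81\right)^{2} - 14580\right) \left(-7304 + 34196\right) = \left(84^{2} - 14580\right) 26892 = \left(7056 - 14580\right) 26892 = \left(-7524\right) 26892 = -202335408$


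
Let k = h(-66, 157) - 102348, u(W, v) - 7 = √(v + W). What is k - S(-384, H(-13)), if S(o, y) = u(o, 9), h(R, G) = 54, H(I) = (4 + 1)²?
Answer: -102301 - 5*I*√15 ≈ -1.023e+5 - 19.365*I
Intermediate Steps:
u(W, v) = 7 + √(W + v) (u(W, v) = 7 + √(v + W) = 7 + √(W + v))
H(I) = 25 (H(I) = 5² = 25)
S(o, y) = 7 + √(9 + o) (S(o, y) = 7 + √(o + 9) = 7 + √(9 + o))
k = -102294 (k = 54 - 102348 = -102294)
k - S(-384, H(-13)) = -102294 - (7 + √(9 - 384)) = -102294 - (7 + √(-375)) = -102294 - (7 + 5*I*√15) = -102294 + (-7 - 5*I*√15) = -102301 - 5*I*√15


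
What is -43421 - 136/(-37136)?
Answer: -201560265/4642 ≈ -43421.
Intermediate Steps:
-43421 - 136/(-37136) = -43421 - 136*(-1/37136) = -43421 + 17/4642 = -201560265/4642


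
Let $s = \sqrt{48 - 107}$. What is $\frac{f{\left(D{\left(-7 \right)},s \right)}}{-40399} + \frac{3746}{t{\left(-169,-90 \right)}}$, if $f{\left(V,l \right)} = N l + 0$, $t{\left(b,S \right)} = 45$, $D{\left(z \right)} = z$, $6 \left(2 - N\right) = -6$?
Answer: $\frac{3746}{45} - \frac{3 i \sqrt{59}}{40399} \approx 83.244 - 0.0005704 i$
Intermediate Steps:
$N = 3$ ($N = 2 - -1 = 2 + 1 = 3$)
$s = i \sqrt{59}$ ($s = \sqrt{-59} = i \sqrt{59} \approx 7.6811 i$)
$f{\left(V,l \right)} = 3 l$ ($f{\left(V,l \right)} = 3 l + 0 = 3 l$)
$\frac{f{\left(D{\left(-7 \right)},s \right)}}{-40399} + \frac{3746}{t{\left(-169,-90 \right)}} = \frac{3 i \sqrt{59}}{-40399} + \frac{3746}{45} = 3 i \sqrt{59} \left(- \frac{1}{40399}\right) + 3746 \cdot \frac{1}{45} = - \frac{3 i \sqrt{59}}{40399} + \frac{3746}{45} = \frac{3746}{45} - \frac{3 i \sqrt{59}}{40399}$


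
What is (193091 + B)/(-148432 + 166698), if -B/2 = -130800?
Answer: 454691/18266 ≈ 24.893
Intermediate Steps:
B = 261600 (B = -2*(-130800) = 261600)
(193091 + B)/(-148432 + 166698) = (193091 + 261600)/(-148432 + 166698) = 454691/18266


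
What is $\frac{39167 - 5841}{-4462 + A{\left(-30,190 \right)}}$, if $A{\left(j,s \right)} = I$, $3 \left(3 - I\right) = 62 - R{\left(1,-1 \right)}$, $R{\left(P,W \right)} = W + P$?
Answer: $- \frac{99978}{13439} \approx -7.4394$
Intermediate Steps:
$R{\left(P,W \right)} = P + W$
$I = - \frac{53}{3}$ ($I = 3 - \frac{62 - \left(1 - 1\right)}{3} = 3 - \frac{62 - 0}{3} = 3 - \frac{62 + 0}{3} = 3 - \frac{62}{3} = - \frac{53}{3} \approx -17.667$)
$A{\left(j,s \right)} = - \frac{53}{3}$
$\frac{39167 - 5841}{-4462 + A{\left(-30,190 \right)}} = \frac{39167 - 5841}{-4462 - \frac{53}{3}} = \frac{33326}{- \frac{13439}{3}} = 33326 \left(- \frac{3}{13439}\right) = - \frac{99978}{13439}$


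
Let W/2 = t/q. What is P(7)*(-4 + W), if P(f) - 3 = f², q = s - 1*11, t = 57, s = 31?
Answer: 442/5 ≈ 88.400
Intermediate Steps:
q = 20 (q = 31 - 1*11 = 31 - 11 = 20)
P(f) = 3 + f²
W = 57/10 (W = 2*(57/20) = 57/10 ≈ 5.7000)
P(7)*(-4 + W) = (3 + 7²)*(-4 + 57/10) = (3 + 49)*(17/10) = 52*(17/10) = 442/5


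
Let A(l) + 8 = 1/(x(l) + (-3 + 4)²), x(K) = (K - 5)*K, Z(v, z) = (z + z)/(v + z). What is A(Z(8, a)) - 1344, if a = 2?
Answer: -28417/21 ≈ -1353.2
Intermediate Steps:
Z(v, z) = 2*z/(v + z) (Z(v, z) = (2*z)/(v + z) = 2*z/(v + z))
x(K) = K*(-5 + K) (x(K) = (-5 + K)*K = K*(-5 + K))
A(l) = -8 + 1/(1 + l*(-5 + l)) (A(l) = -8 + 1/(l*(-5 + l) + (-3 + 4)²) = -8 + 1/(l*(-5 + l) + 1²) = -8 + 1/(l*(-5 + l) + 1) = -8 + 1/(1 + l*(-5 + l)))
A(Z(8, a)) - 1344 = (-7 - 8*2*2/(8 + 2)*(-5 + 2*2/(8 + 2)))/(1 + (2*2/(8 + 2))*(-5 + 2*2/(8 + 2))) - 1344 = (-7 - 8*2*2/10*(-5 + 2*2/10))/(1 + (2*2/10)*(-5 + 2*2/10)) - 1344 = (-7 - 8*2*2*(⅒)*(-5 + 2*2*(⅒)))/(1 + (2*2*(⅒))*(-5 + 2*2*(⅒))) - 1344 = (-7 - 8*⅖*(-5 + ⅖))/(1 + 2*(-5 + ⅖)/5) - 1344 = (-7 - 8*⅖*(-23/5))/(1 + (⅖)*(-23/5)) - 1344 = (-7 + 368/25)/(1 - 46/25) - 1344 = (193/25)/(-21/25) - 1344 = -25/21*193/25 - 1344 = -193/21 - 1344 = -28417/21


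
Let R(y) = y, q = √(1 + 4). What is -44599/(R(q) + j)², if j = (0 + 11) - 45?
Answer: -51779439/1324801 - 3032732*√5/1324801 ≈ -44.203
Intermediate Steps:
q = √5 ≈ 2.2361
j = -34 (j = 11 - 45 = -34)
-44599/(R(q) + j)² = -44599/(√5 - 34)² = -44599/(-34 + √5)²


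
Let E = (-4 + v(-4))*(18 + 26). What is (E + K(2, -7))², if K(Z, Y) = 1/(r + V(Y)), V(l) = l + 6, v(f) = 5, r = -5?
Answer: 69169/36 ≈ 1921.4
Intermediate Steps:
V(l) = 6 + l
E = 44 (E = (-4 + 5)*(18 + 26) = 1*44 = 44)
K(Z, Y) = 1/(1 + Y) (K(Z, Y) = 1/(-5 + (6 + Y)) = 1/(1 + Y))
(E + K(2, -7))² = (44 + 1/(1 - 7))² = (44 + 1/(-6))² = (44 - ⅙)² = (263/6)² = 69169/36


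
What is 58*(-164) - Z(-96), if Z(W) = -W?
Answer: -9608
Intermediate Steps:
58*(-164) - Z(-96) = 58*(-164) - (-1)*(-96) = -9512 - 1*96 = -9512 - 96 = -9608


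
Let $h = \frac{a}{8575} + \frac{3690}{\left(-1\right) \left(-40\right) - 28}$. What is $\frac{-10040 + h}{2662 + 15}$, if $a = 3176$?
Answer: $- \frac{166906023}{45910550} \approx -3.6355$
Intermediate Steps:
$h = \frac{5279977}{17150}$ ($h = \frac{3176}{8575} + \frac{3690}{\left(-1\right) \left(-40\right) - 28} = 3176 \cdot \frac{1}{8575} + \frac{3690}{40 - 28} = \frac{3176}{8575} + \frac{3690}{12} = \frac{3176}{8575} + 3690 \cdot \frac{1}{12} = \frac{3176}{8575} + \frac{615}{2} = \frac{5279977}{17150} \approx 307.87$)
$\frac{-10040 + h}{2662 + 15} = \frac{-10040 + \frac{5279977}{17150}}{2662 + 15} = - \frac{166906023}{17150 \cdot 2677} = \left(- \frac{166906023}{17150}\right) \frac{1}{2677} = - \frac{166906023}{45910550}$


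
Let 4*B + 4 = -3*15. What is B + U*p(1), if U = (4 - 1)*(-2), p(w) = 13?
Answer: -361/4 ≈ -90.250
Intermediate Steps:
B = -49/4 (B = -1 + (-3*15)/4 = -1 + (¼)*(-45) = -1 - 45/4 = -49/4 ≈ -12.250)
U = -6 (U = 3*(-2) = -6)
B + U*p(1) = -49/4 - 6*13 = -49/4 - 78 = -361/4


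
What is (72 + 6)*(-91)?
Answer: -7098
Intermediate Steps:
(72 + 6)*(-91) = 78*(-91) = -7098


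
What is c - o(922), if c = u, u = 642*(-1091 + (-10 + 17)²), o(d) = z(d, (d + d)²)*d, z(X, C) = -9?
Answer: -660666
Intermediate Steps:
o(d) = -9*d
u = -668964 (u = 642*(-1091 + 7²) = 642*(-1091 + 49) = 642*(-1042) = -668964)
c = -668964
c - o(922) = -668964 - (-9)*922 = -668964 - 1*(-8298) = -668964 + 8298 = -660666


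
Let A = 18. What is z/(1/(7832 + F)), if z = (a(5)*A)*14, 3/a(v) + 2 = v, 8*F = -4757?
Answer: 3647637/2 ≈ 1.8238e+6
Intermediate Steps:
F = -4757/8 (F = (1/8)*(-4757) = -4757/8 ≈ -594.63)
a(v) = 3/(-2 + v)
z = 252 (z = ((3/(-2 + 5))*18)*14 = ((3/3)*18)*14 = ((3*(1/3))*18)*14 = (1*18)*14 = 18*14 = 252)
z/(1/(7832 + F)) = 252/(1/(7832 - 4757/8)) = 252/(1/(57899/8)) = 252/(8/57899) = 252*(57899/8) = 3647637/2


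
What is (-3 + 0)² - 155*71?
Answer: -10996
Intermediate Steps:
(-3 + 0)² - 155*71 = (-3)² - 11005 = 9 - 11005 = -10996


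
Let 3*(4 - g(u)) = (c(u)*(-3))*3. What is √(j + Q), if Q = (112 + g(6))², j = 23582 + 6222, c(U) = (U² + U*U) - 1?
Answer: √138045 ≈ 371.54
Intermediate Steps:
c(U) = -1 + 2*U² (c(U) = (U² + U²) - 1 = 2*U² - 1 = -1 + 2*U²)
j = 29804
g(u) = 1 + 6*u² (g(u) = 4 - (-1 + 2*u²)*(-3)*3/3 = 4 - (3 - 6*u²)*3/3 = 4 - (9 - 18*u²)/3 = 4 + (-3 + 6*u²) = 1 + 6*u²)
Q = 108241 (Q = (112 + (1 + 6*6²))² = (112 + (1 + 6*36))² = (112 + (1 + 216))² = (112 + 217)² = 329² = 108241)
√(j + Q) = √(29804 + 108241) = √138045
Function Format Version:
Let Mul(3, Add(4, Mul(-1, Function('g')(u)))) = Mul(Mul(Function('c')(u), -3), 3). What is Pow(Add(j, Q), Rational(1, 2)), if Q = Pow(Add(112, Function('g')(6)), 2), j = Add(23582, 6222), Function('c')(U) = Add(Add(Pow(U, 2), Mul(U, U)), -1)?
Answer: Pow(138045, Rational(1, 2)) ≈ 371.54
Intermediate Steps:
Function('c')(U) = Add(-1, Mul(2, Pow(U, 2))) (Function('c')(U) = Add(Add(Pow(U, 2), Pow(U, 2)), -1) = Add(Mul(2, Pow(U, 2)), -1) = Add(-1, Mul(2, Pow(U, 2))))
j = 29804
Function('g')(u) = Add(1, Mul(6, Pow(u, 2))) (Function('g')(u) = Add(4, Mul(Rational(-1, 3), Mul(Mul(Add(-1, Mul(2, Pow(u, 2))), -3), 3))) = Add(4, Mul(Rational(-1, 3), Mul(Add(3, Mul(-6, Pow(u, 2))), 3))) = Add(4, Mul(Rational(-1, 3), Add(9, Mul(-18, Pow(u, 2))))) = Add(4, Add(-3, Mul(6, Pow(u, 2)))) = Add(1, Mul(6, Pow(u, 2))))
Q = 108241 (Q = Pow(Add(112, Add(1, Mul(6, Pow(6, 2)))), 2) = Pow(Add(112, Add(1, Mul(6, 36))), 2) = Pow(Add(112, Add(1, 216)), 2) = Pow(Add(112, 217), 2) = Pow(329, 2) = 108241)
Pow(Add(j, Q), Rational(1, 2)) = Pow(Add(29804, 108241), Rational(1, 2)) = Pow(138045, Rational(1, 2))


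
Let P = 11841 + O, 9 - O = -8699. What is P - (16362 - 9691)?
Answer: 13878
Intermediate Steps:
O = 8708 (O = 9 - 1*(-8699) = 9 + 8699 = 8708)
P = 20549 (P = 11841 + 8708 = 20549)
P - (16362 - 9691) = 20549 - (16362 - 9691) = 20549 - 1*6671 = 20549 - 6671 = 13878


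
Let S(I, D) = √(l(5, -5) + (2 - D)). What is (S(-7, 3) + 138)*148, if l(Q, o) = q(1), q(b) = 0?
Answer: 20424 + 148*I ≈ 20424.0 + 148.0*I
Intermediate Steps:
l(Q, o) = 0
S(I, D) = √(2 - D) (S(I, D) = √(0 + (2 - D)) = √(2 - D))
(S(-7, 3) + 138)*148 = (√(2 - 1*3) + 138)*148 = (√(2 - 3) + 138)*148 = (√(-1) + 138)*148 = (I + 138)*148 = (138 + I)*148 = 20424 + 148*I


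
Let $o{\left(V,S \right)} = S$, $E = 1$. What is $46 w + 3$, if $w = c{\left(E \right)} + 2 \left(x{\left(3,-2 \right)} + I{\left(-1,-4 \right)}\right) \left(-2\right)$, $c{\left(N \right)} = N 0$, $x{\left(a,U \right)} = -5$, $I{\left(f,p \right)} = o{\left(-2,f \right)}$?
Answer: $1107$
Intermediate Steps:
$I{\left(f,p \right)} = f$
$c{\left(N \right)} = 0$
$w = 24$ ($w = 0 + 2 \left(-5 - 1\right) \left(-2\right) = 0 + 2 \left(-6\right) \left(-2\right) = 0 - -24 = 0 + 24 = 24$)
$46 w + 3 = 46 \cdot 24 + 3 = 1104 + 3 = 1107$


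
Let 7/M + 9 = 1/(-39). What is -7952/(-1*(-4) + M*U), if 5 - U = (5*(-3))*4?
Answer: 2799104/16337 ≈ 171.34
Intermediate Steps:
M = -273/352 (M = 7/(-9 + 1/(-39)) = 7/(-9 - 1/39) = 7/(-352/39) = 7*(-39/352) = -273/352 ≈ -0.77557)
U = 65 (U = 5 - 5*(-3)*4 = 5 - (-15)*4 = 5 - 1*(-60) = 5 + 60 = 65)
-7952/(-1*(-4) + M*U) = -7952/(-1*(-4) - 273/352*65) = -7952/(4 - 17745/352) = -7952/(-16337/352) = -7952*(-352/16337) = 2799104/16337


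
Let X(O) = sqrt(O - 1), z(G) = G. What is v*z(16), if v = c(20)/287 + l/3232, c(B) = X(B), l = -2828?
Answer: -14 + 16*sqrt(19)/287 ≈ -13.757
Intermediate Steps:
X(O) = sqrt(-1 + O)
c(B) = sqrt(-1 + B)
v = -7/8 + sqrt(19)/287 (v = sqrt(-1 + 20)/287 - 2828/3232 = sqrt(19)*(1/287) - 2828*1/3232 = sqrt(19)/287 - 7/8 = -7/8 + sqrt(19)/287 ≈ -0.85981)
v*z(16) = (-7/8 + sqrt(19)/287)*16 = -14 + 16*sqrt(19)/287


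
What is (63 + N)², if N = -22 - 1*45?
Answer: 16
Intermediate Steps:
N = -67 (N = -22 - 45 = -67)
(63 + N)² = (63 - 67)² = (-4)² = 16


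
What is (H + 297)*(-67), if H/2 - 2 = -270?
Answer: 16013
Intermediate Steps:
H = -536 (H = 4 + 2*(-270) = 4 - 540 = -536)
(H + 297)*(-67) = (-536 + 297)*(-67) = -239*(-67) = 16013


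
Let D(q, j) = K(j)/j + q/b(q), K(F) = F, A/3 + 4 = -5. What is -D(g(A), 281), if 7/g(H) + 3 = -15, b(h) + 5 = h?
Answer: -104/97 ≈ -1.0722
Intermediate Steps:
A = -27 (A = -12 + 3*(-5) = -12 - 15 = -27)
b(h) = -5 + h
g(H) = -7/18 (g(H) = 7/(-3 - 15) = 7/(-18) = 7*(-1/18) = -7/18)
D(q, j) = 1 + q/(-5 + q) (D(q, j) = j/j + q/(-5 + q) = 1 + q/(-5 + q))
-D(g(A), 281) = -(-5 + 2*(-7/18))/(-5 - 7/18) = -(-5 - 7/9)/(-97/18) = -(-18)*(-52)/(97*9) = -1*104/97 = -104/97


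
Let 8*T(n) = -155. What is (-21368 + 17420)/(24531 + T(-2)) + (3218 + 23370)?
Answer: 5213689100/196093 ≈ 26588.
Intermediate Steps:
T(n) = -155/8 (T(n) = (⅛)*(-155) = -155/8)
(-21368 + 17420)/(24531 + T(-2)) + (3218 + 23370) = (-21368 + 17420)/(24531 - 155/8) + (3218 + 23370) = -3948/196093/8 + 26588 = -3948*8/196093 + 26588 = -31584/196093 + 26588 = 5213689100/196093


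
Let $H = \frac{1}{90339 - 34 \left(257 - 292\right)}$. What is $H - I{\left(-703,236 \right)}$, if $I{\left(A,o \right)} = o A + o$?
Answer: $\frac{15163792489}{91529} \approx 1.6567 \cdot 10^{5}$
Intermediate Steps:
$I{\left(A,o \right)} = o + A o$ ($I{\left(A,o \right)} = A o + o = o + A o$)
$H = \frac{1}{91529}$ ($H = \frac{1}{90339 - -1190} = \frac{1}{90339 + 1190} = \frac{1}{91529} \approx 1.0926 \cdot 10^{-5}$)
$H - I{\left(-703,236 \right)} = \frac{1}{91529} - 236 \left(1 - 703\right) = \frac{1}{91529} - 236 \left(-702\right) = \frac{1}{91529} - -165672 = \frac{1}{91529} + 165672 = \frac{15163792489}{91529}$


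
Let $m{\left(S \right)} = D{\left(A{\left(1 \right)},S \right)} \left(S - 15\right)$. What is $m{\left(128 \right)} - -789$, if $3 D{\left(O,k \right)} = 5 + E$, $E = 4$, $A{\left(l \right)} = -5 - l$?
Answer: $1128$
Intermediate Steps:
$D{\left(O,k \right)} = 3$ ($D{\left(O,k \right)} = \frac{5 + 4}{3} = \frac{1}{3} \cdot 9 = 3$)
$m{\left(S \right)} = -45 + 3 S$ ($m{\left(S \right)} = 3 \left(S - 15\right) = 3 \left(-15 + S\right) = -45 + 3 S$)
$m{\left(128 \right)} - -789 = \left(-45 + 3 \cdot 128\right) - -789 = \left(-45 + 384\right) + 789 = 339 + 789 = 1128$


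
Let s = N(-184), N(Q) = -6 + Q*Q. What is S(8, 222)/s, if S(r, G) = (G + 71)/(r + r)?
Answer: 293/541600 ≈ 0.00054099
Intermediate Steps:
N(Q) = -6 + Q**2
S(r, G) = (71 + G)/(2*r) (S(r, G) = (71 + G)/((2*r)) = (71 + G)*(1/(2*r)) = (71 + G)/(2*r))
s = 33850 (s = -6 + (-184)**2 = -6 + 33856 = 33850)
S(8, 222)/s = ((1/2)*(71 + 222)/8)/33850 = ((1/2)*(1/8)*293)*(1/33850) = (293/16)*(1/33850) = 293/541600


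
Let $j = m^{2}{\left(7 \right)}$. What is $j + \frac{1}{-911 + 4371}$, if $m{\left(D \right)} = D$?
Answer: $\frac{169541}{3460} \approx 49.0$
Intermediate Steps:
$j = 49$ ($j = 7^{2} = 49$)
$j + \frac{1}{-911 + 4371} = 49 + \frac{1}{-911 + 4371} = 49 + \frac{1}{3460} = \frac{169541}{3460}$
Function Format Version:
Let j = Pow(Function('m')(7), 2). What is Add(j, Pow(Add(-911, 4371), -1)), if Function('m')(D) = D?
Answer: Rational(169541, 3460) ≈ 49.000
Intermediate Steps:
j = 49 (j = Pow(7, 2) = 49)
Add(j, Pow(Add(-911, 4371), -1)) = Add(49, Pow(Add(-911, 4371), -1)) = Add(49, Pow(3460, -1)) = Add(49, Rational(1, 3460)) = Rational(169541, 3460)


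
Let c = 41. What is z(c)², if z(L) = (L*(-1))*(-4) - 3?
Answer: 25921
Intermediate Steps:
z(L) = -3 + 4*L (z(L) = -L*(-4) - 3 = 4*L - 3 = -3 + 4*L)
z(c)² = (-3 + 4*41)² = (-3 + 164)² = 161² = 25921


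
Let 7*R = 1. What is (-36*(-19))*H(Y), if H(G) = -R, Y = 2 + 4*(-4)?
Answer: -684/7 ≈ -97.714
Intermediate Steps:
R = ⅐ (R = (⅐)*1 = ⅐ ≈ 0.14286)
Y = -14 (Y = 2 - 16 = -14)
H(G) = -⅐ (H(G) = -1*⅐ = -⅐)
(-36*(-19))*H(Y) = -36*(-19)*(-⅐) = 684*(-⅐) = -684/7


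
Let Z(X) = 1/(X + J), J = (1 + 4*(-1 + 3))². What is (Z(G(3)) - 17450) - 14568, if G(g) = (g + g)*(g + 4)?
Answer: -3938213/123 ≈ -32018.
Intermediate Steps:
J = 81 (J = (1 + 4*2)² = (1 + 8)² = 9² = 81)
G(g) = 2*g*(4 + g) (G(g) = (2*g)*(4 + g) = 2*g*(4 + g))
Z(X) = 1/(81 + X) (Z(X) = 1/(X + 81) = 1/(81 + X))
(Z(G(3)) - 17450) - 14568 = (1/(81 + 2*3*(4 + 3)) - 17450) - 14568 = (1/(81 + 2*3*7) - 17450) - 14568 = (1/(81 + 42) - 17450) - 14568 = (1/123 - 17450) - 14568 = -2146349/123 - 14568 = -3938213/123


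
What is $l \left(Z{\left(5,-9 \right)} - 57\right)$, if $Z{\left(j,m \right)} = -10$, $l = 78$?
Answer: $-5226$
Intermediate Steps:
$l \left(Z{\left(5,-9 \right)} - 57\right) = 78 \left(-10 - 57\right) = 78 \left(-67\right) = -5226$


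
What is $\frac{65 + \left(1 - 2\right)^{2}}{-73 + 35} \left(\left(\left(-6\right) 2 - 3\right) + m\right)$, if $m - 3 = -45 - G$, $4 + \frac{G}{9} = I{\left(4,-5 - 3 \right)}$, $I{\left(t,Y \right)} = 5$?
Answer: $\frac{2178}{19} \approx 114.63$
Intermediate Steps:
$G = 9$ ($G = -36 + 9 \cdot 5 = -36 + 45 = 9$)
$m = -51$ ($m = 3 - 54 = -51$)
$\frac{65 + \left(1 - 2\right)^{2}}{-73 + 35} \left(\left(\left(-6\right) 2 - 3\right) + m\right) = \frac{65 + \left(1 - 2\right)^{2}}{-73 + 35} \left(\left(\left(-6\right) 2 - 3\right) - 51\right) = \frac{65 + \left(-1\right)^{2}}{-38} \left(\left(-12 - 3\right) - 51\right) = \left(65 + 1\right) \left(- \frac{1}{38}\right) \left(-15 - 51\right) = 66 \left(- \frac{1}{38}\right) \left(-66\right) = \left(- \frac{33}{19}\right) \left(-66\right) = \frac{2178}{19}$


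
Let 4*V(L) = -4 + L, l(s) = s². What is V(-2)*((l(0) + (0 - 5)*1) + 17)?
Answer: -18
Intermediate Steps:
V(L) = -1 + L/4 (V(L) = (-4 + L)/4 = -1 + L/4)
V(-2)*((l(0) + (0 - 5)*1) + 17) = (-1 + (¼)*(-2))*((0² + (0 - 5)*1) + 17) = (-1 - ½)*((0 - 5*1) + 17) = -3*((0 - 5) + 17)/2 = -3*(-5 + 17)/2 = -3/2*12 = -18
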